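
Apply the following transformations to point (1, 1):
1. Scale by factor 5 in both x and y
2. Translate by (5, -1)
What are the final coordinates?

Step 1: Scale (1, 1) by 5 → (5, 5)
Step 2: Translate by (5, -1) → (10, 4)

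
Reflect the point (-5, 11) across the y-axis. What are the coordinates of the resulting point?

Reflection across y-axis: (-5, 11) → (5, 11)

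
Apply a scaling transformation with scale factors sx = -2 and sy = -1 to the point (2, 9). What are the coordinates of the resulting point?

Scaling matrix:
[[-2, 0], [0, -1]]
Result: (2 × -2, 9 × -1) = (-4, -9)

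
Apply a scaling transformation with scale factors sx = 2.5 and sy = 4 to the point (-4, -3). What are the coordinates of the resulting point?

Scaling matrix:
[[2.50, 0], [0, 4]]
Result: (-4 × 2.5, -3 × 4) = (-10, -12)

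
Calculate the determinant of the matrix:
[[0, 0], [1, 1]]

For a 2×2 matrix [[a, b], [c, d]], det = ad - bc
det = (0)(1) - (0)(1) = 0 - 0 = 0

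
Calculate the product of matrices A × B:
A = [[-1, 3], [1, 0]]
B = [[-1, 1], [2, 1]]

Matrix multiplication:
C[0][0] = -1×-1 + 3×2 = 7
C[0][1] = -1×1 + 3×1 = 2
C[1][0] = 1×-1 + 0×2 = -1
C[1][1] = 1×1 + 0×1 = 1
Result: [[7, 2], [-1, 1]]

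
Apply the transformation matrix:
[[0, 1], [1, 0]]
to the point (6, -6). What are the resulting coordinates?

Matrix multiplication:
[[0, 1], [1, 0]] × [6, -6]ᵀ
= [(0)(6) + (1)(-6), (1)(6) + (0)(-6)]ᵀ
= [-6, 6]ᵀ
Result: (-6, 6)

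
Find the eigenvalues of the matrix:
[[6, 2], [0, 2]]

Characteristic equation: det(A - λI) = 0
λ² - (trace)λ + (det) = 0
trace = 6 + 2 = 8, det = (6)(2) - (2)(0) = 12
λ² - (8)λ + (12) = 0
λ = (8 ± √((8)² - 4·(12))) / 2 = (8 ± √16) / 2
Solving: λ = 2, 6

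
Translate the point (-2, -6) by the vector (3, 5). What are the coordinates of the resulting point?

Translation by (3, 5) (homogeneous matrix [[1, 0, 3], [0, 1, 5], [0, 0, 1]]):
x' = -2 + 3 = 1
y' = -6 + 5 = -1
Result: (1, -1)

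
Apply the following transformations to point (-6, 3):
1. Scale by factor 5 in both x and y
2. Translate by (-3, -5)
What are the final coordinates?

Step 1: Scale (-6, 3) by 5 → (-30, 15)
Step 2: Translate by (-3, -5) → (-33, 10)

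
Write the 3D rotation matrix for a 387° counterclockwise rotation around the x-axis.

Rotation matrix for counterclockwise 387° around x-axis:
cos(387°) = 0.8910, sin(387°) = 0.4540
Result: [[1, 0, 0], [0, 0.8910, -0.4540], [0, 0.4540, 0.8910]]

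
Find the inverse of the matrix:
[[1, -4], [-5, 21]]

For [[a,b],[c,d]], inverse = (1/det)·[[d,-b],[-c,a]]
det = (1)(21) - (-4)(-5) = 21 - 20 = 1
Inverse = [[21, 4], [5, 1]]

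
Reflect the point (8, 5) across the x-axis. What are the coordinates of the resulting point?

Reflection across x-axis: (8, 5) → (8, -5)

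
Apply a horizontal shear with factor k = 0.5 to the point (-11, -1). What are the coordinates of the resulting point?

Shear matrix for horizontal shear with factor k = 0.5:
[[1, 0.50], [0, 1]]
Result: (-11, -1) → (-11.5, -1)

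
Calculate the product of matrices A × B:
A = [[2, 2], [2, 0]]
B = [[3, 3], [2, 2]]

Matrix multiplication:
C[0][0] = 2×3 + 2×2 = 10
C[0][1] = 2×3 + 2×2 = 10
C[1][0] = 2×3 + 0×2 = 6
C[1][1] = 2×3 + 0×2 = 6
Result: [[10, 10], [6, 6]]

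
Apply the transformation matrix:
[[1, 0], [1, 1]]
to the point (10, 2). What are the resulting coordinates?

Matrix multiplication:
[[1, 0], [1, 1]] × [10, 2]ᵀ
= [(1)(10) + (0)(2), (1)(10) + (1)(2)]ᵀ
= [10, 12]ᵀ
Result: (10, 12)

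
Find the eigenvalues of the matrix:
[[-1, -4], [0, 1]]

Characteristic equation: det(A - λI) = 0
λ² - (trace)λ + (det) = 0
trace = -1 + 1 = 0, det = (-1)(1) - (-4)(0) = -1
λ² - (0)λ + (-1) = 0
λ = (0 ± √((0)² - 4·(-1))) / 2 = (0 ± √4) / 2
Solving: λ = -1, 1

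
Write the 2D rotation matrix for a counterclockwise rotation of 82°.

Rotation matrix formula: [[cos θ, -sin θ], [sin θ, cos θ]]
For θ = 82°:
cos(82°) = 0.1392
sin(82°) = 0.9903
Result: [[0.1392, -0.9903], [0.9903, 0.1392]]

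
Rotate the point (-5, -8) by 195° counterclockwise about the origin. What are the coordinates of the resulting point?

Rotation matrix for 195°: [[cos 195°, -sin 195°], [sin 195°, cos 195°]] ≈ [[-0.965926, 0.258819], [-0.258819, -0.965926]]
[[-0.965926, 0.258819], [-0.258819, -0.965926]] × [-5, -8]ᵀ ≈ [2.7591, 9.0215]ᵀ
Result: (2.7591, 9.0215)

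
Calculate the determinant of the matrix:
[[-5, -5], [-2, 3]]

For a 2×2 matrix [[a, b], [c, d]], det = ad - bc
det = (-5)(3) - (-5)(-2) = -15 - 10 = -25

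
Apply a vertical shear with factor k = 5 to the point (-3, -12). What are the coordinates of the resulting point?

Shear matrix for vertical shear with factor k = 5:
[[1, 0], [5, 1]]
Result: (-3, -12) → (-3, -27)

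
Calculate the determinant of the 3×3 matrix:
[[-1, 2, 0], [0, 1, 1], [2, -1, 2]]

Expansion along first row:
det = -1·det([[1,1],[-1,2]]) - 2·det([[0,1],[2,2]]) + 0·det([[0,1],[2,-1]])
    = -1·(1·2 - 1·-1) - 2·(0·2 - 1·2) + 0·(0·-1 - 1·2)
    = -1·3 - 2·-2 + 0·-2
    = -3 + 4 + 0 = 1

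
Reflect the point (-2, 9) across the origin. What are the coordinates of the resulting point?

Reflection across origin: (-2, 9) → (2, -9)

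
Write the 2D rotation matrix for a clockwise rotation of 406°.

Rotation matrix formula: [[cos θ, -sin θ], [sin θ, cos θ]]
A clockwise rotation by 406° is equivalent to a counterclockwise rotation by -406°.
For θ = -406°:
cos(-406°) = 0.6947
sin(-406°) = -0.7193
Result: [[0.6947, 0.7193], [-0.7193, 0.6947]]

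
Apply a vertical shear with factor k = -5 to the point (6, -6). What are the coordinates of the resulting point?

Shear matrix for vertical shear with factor k = -5:
[[1, 0], [-5, 1]]
Result: (6, -6) → (6, -36)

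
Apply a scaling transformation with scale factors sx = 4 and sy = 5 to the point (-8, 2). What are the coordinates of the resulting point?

Scaling matrix:
[[4, 0], [0, 5]]
Result: (-8 × 4, 2 × 5) = (-32, 10)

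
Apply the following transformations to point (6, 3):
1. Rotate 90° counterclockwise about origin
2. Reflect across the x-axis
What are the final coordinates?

Step 1: Rotate 90° → (-3, 6)
Step 2: Reflect across x-axis → (-3, -6)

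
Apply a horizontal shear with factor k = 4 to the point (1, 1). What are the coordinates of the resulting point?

Shear matrix for horizontal shear with factor k = 4:
[[1, 4], [0, 1]]
Result: (1, 1) → (5, 1)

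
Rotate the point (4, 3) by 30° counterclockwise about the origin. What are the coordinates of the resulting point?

Rotation matrix for 30°: [[cos 30°, -sin 30°], [sin 30°, cos 30°]] ≈ [[0.866025, -0.500000], [0.500000, 0.866025]]
[[0.866025, -0.500000], [0.500000, 0.866025]] × [4, 3]ᵀ ≈ [1.9641, 4.5981]ᵀ
Result: (1.9641, 4.5981)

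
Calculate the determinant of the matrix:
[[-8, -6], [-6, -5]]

For a 2×2 matrix [[a, b], [c, d]], det = ad - bc
det = (-8)(-5) - (-6)(-6) = 40 - 36 = 4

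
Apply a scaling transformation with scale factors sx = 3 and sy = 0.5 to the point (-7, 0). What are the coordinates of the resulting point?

Scaling matrix:
[[3, 0], [0, 0.50]]
Result: (-7 × 3, 0 × 0.5) = (-21, 0)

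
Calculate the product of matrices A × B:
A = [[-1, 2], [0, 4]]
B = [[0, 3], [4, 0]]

Matrix multiplication:
C[0][0] = -1×0 + 2×4 = 8
C[0][1] = -1×3 + 2×0 = -3
C[1][0] = 0×0 + 4×4 = 16
C[1][1] = 0×3 + 4×0 = 0
Result: [[8, -3], [16, 0]]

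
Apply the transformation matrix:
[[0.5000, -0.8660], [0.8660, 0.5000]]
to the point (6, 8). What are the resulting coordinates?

Matrix multiplication:
[[0.5000, -0.8660], [0.8660, 0.5000]] × [6, 8]ᵀ
= [(0.5000)(6) + (-0.8660)(8), (0.8660)(6) + (0.5000)(8)]ᵀ
= [-3.9280, 9.1960]ᵀ
Result: (-3.9280, 9.1960)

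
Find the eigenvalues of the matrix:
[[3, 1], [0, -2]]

Characteristic equation: det(A - λI) = 0
λ² - (trace)λ + (det) = 0
trace = 3 + -2 = 1, det = (3)(-2) - (1)(0) = -6
λ² - (1)λ + (-6) = 0
λ = (1 ± √((1)² - 4·(-6))) / 2 = (1 ± √25) / 2
Solving: λ = -2, 3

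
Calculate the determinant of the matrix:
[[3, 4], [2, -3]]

For a 2×2 matrix [[a, b], [c, d]], det = ad - bc
det = (3)(-3) - (4)(2) = -9 - 8 = -17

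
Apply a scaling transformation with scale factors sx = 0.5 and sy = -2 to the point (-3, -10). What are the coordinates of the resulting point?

Scaling matrix:
[[0.50, 0], [0, -2]]
Result: (-3 × 0.5, -10 × -2) = (-1.5, 20)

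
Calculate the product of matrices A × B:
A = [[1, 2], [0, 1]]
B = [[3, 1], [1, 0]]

Matrix multiplication:
C[0][0] = 1×3 + 2×1 = 5
C[0][1] = 1×1 + 2×0 = 1
C[1][0] = 0×3 + 1×1 = 1
C[1][1] = 0×1 + 1×0 = 0
Result: [[5, 1], [1, 0]]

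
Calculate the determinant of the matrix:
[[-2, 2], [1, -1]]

For a 2×2 matrix [[a, b], [c, d]], det = ad - bc
det = (-2)(-1) - (2)(1) = 2 - 2 = 0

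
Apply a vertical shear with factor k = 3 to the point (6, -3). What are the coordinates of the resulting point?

Shear matrix for vertical shear with factor k = 3:
[[1, 0], [3, 1]]
Result: (6, -3) → (6, 15)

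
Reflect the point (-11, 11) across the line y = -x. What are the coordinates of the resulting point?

Reflection across line y = -x: (-11, 11) → (-11, 11)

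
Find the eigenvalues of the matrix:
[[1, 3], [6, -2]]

Characteristic equation: det(A - λI) = 0
λ² - (trace)λ + (det) = 0
trace = 1 + -2 = -1, det = (1)(-2) - (3)(6) = -20
λ² - (-1)λ + (-20) = 0
λ = (-1 ± √((-1)² - 4·(-20))) / 2 = (-1 ± √81) / 2
Solving: λ = -5, 4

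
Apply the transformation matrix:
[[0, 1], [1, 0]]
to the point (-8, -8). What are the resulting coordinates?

Matrix multiplication:
[[0, 1], [1, 0]] × [-8, -8]ᵀ
= [(0)(-8) + (1)(-8), (1)(-8) + (0)(-8)]ᵀ
= [-8, -8]ᵀ
Result: (-8, -8)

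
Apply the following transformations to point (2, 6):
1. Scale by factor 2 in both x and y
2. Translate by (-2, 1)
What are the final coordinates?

Step 1: Scale (2, 6) by 2 → (4, 12)
Step 2: Translate by (-2, 1) → (2, 13)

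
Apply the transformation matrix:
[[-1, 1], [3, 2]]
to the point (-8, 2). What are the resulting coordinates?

Matrix multiplication:
[[-1, 1], [3, 2]] × [-8, 2]ᵀ
= [(-1)(-8) + (1)(2), (3)(-8) + (2)(2)]ᵀ
= [10, -20]ᵀ
Result: (10, -20)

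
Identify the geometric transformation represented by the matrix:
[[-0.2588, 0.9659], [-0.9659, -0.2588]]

This matrix represents: rotation by 255° counterclockwise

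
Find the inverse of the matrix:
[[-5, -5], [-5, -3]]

For [[a,b],[c,d]], inverse = (1/det)·[[d,-b],[-c,a]]
det = (-5)(-3) - (-5)(-5) = 15 - 25 = -10
Inverse = (1/-10)·[[-3, 5], [5, -5]]
= [[3/10, -1/2], [-1/2, 1/2]]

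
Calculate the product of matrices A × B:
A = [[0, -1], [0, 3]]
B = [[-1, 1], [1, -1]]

Matrix multiplication:
C[0][0] = 0×-1 + -1×1 = -1
C[0][1] = 0×1 + -1×-1 = 1
C[1][0] = 0×-1 + 3×1 = 3
C[1][1] = 0×1 + 3×-1 = -3
Result: [[-1, 1], [3, -3]]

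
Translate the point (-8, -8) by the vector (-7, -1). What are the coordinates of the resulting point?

Translation by (-7, -1) (homogeneous matrix [[1, 0, -7], [0, 1, -1], [0, 0, 1]]):
x' = -8 + -7 = -15
y' = -8 + -1 = -9
Result: (-15, -9)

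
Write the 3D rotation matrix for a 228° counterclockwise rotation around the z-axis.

Rotation matrix for counterclockwise 228° around z-axis:
cos(228°) = -0.6691, sin(228°) = -0.7431
Result: [[-0.6691, 0.7431, 0], [-0.7431, -0.6691, 0], [0, 0, 1]]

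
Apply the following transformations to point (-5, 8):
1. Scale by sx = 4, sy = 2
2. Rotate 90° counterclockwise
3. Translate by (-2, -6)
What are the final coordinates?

Step 1: Scale → (-20, 16)
Step 2: Rotate 90° → (-16, -20)
Step 3: Translate → (-18, -26)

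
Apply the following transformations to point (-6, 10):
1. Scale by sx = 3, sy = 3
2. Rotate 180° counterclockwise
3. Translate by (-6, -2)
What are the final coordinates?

Step 1: Scale → (-18, 30)
Step 2: Rotate 180° → (18, -30)
Step 3: Translate → (12, -32)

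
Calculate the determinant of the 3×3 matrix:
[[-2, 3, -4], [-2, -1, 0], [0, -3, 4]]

Expansion along first row:
det = -2·det([[-1,0],[-3,4]]) - 3·det([[-2,0],[0,4]]) + -4·det([[-2,-1],[0,-3]])
    = -2·(-1·4 - 0·-3) - 3·(-2·4 - 0·0) + -4·(-2·-3 - -1·0)
    = -2·-4 - 3·-8 + -4·6
    = 8 + 24 + -24 = 8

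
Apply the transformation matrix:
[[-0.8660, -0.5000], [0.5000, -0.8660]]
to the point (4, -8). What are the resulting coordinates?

Matrix multiplication:
[[-0.8660, -0.5000], [0.5000, -0.8660]] × [4, -8]ᵀ
= [(-0.8660)(4) + (-0.5000)(-8), (0.5000)(4) + (-0.8660)(-8)]ᵀ
= [0.5360, 8.9280]ᵀ
Result: (0.5360, 8.9280)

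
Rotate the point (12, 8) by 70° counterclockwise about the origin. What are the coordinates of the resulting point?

Rotation matrix for 70°: [[cos 70°, -sin 70°], [sin 70°, cos 70°]] ≈ [[0.342020, -0.939693], [0.939693, 0.342020]]
[[0.342020, -0.939693], [0.939693, 0.342020]] × [12, 8]ᵀ ≈ [-3.4133, 14.0125]ᵀ
Result: (-3.4133, 14.0125)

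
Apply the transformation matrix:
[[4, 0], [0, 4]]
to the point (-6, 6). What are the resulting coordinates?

Matrix multiplication:
[[4, 0], [0, 4]] × [-6, 6]ᵀ
= [(4)(-6) + (0)(6), (0)(-6) + (4)(6)]ᵀ
= [-24, 24]ᵀ
Result: (-24, 24)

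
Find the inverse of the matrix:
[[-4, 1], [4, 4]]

For [[a,b],[c,d]], inverse = (1/det)·[[d,-b],[-c,a]]
det = (-4)(4) - (1)(4) = -16 - 4 = -20
Inverse = (1/-20)·[[4, -1], [-4, -4]]
= [[-1/5, 1/20], [1/5, 1/5]]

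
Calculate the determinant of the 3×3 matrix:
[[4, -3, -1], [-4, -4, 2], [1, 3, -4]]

Expansion along first row:
det = 4·det([[-4,2],[3,-4]]) - -3·det([[-4,2],[1,-4]]) + -1·det([[-4,-4],[1,3]])
    = 4·(-4·-4 - 2·3) - -3·(-4·-4 - 2·1) + -1·(-4·3 - -4·1)
    = 4·10 - -3·14 + -1·-8
    = 40 + 42 + 8 = 90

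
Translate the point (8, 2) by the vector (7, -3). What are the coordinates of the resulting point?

Translation by (7, -3) (homogeneous matrix [[1, 0, 7], [0, 1, -3], [0, 0, 1]]):
x' = 8 + 7 = 15
y' = 2 + -3 = -1
Result: (15, -1)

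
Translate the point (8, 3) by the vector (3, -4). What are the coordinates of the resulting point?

Translation by (3, -4) (homogeneous matrix [[1, 0, 3], [0, 1, -4], [0, 0, 1]]):
x' = 8 + 3 = 11
y' = 3 + -4 = -1
Result: (11, -1)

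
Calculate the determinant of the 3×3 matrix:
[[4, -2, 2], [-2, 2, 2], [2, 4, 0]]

Expansion along first row:
det = 4·det([[2,2],[4,0]]) - -2·det([[-2,2],[2,0]]) + 2·det([[-2,2],[2,4]])
    = 4·(2·0 - 2·4) - -2·(-2·0 - 2·2) + 2·(-2·4 - 2·2)
    = 4·-8 - -2·-4 + 2·-12
    = -32 + -8 + -24 = -64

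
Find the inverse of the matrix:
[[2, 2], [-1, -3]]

For [[a,b],[c,d]], inverse = (1/det)·[[d,-b],[-c,a]]
det = (2)(-3) - (2)(-1) = -6 - -2 = -4
Inverse = (1/-4)·[[-3, -2], [1, 2]]
= [[3/4, 1/2], [-1/4, -1/2]]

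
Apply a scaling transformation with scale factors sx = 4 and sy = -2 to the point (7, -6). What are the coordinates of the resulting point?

Scaling matrix:
[[4, 0], [0, -2]]
Result: (7 × 4, -6 × -2) = (28, 12)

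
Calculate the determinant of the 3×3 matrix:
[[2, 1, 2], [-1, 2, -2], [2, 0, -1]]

Expansion along first row:
det = 2·det([[2,-2],[0,-1]]) - 1·det([[-1,-2],[2,-1]]) + 2·det([[-1,2],[2,0]])
    = 2·(2·-1 - -2·0) - 1·(-1·-1 - -2·2) + 2·(-1·0 - 2·2)
    = 2·-2 - 1·5 + 2·-4
    = -4 + -5 + -8 = -17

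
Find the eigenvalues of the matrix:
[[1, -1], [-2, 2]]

Characteristic equation: det(A - λI) = 0
λ² - (trace)λ + (det) = 0
trace = 1 + 2 = 3, det = (1)(2) - (-1)(-2) = 0
λ² - (3)λ + (0) = 0
λ = (3 ± √((3)² - 4·(0))) / 2 = (3 ± √9) / 2
Solving: λ = 0, 3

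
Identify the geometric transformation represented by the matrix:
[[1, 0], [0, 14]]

This matrix represents: non-uniform scaling by sx = 1, sy = 14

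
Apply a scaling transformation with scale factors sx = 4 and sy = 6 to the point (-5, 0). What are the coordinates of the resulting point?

Scaling matrix:
[[4, 0], [0, 6]]
Result: (-5 × 4, 0 × 6) = (-20, 0)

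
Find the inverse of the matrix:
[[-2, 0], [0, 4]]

For [[a,b],[c,d]], inverse = (1/det)·[[d,-b],[-c,a]]
det = (-2)(4) - (0)(0) = -8 - 0 = -8
Inverse = (1/-8)·[[4, 0], [0, -2]]
= [[-1/2, 0], [0, 1/4]]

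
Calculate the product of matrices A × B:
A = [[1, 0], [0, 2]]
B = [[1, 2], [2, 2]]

Matrix multiplication:
C[0][0] = 1×1 + 0×2 = 1
C[0][1] = 1×2 + 0×2 = 2
C[1][0] = 0×1 + 2×2 = 4
C[1][1] = 0×2 + 2×2 = 4
Result: [[1, 2], [4, 4]]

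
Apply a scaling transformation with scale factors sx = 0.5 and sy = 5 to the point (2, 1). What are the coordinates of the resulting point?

Scaling matrix:
[[0.50, 0], [0, 5]]
Result: (2 × 0.5, 1 × 5) = (1, 5)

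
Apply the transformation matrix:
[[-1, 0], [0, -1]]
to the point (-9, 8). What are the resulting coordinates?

Matrix multiplication:
[[-1, 0], [0, -1]] × [-9, 8]ᵀ
= [(-1)(-9) + (0)(8), (0)(-9) + (-1)(8)]ᵀ
= [9, -8]ᵀ
Result: (9, -8)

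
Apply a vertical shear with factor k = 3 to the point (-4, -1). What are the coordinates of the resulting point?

Shear matrix for vertical shear with factor k = 3:
[[1, 0], [3, 1]]
Result: (-4, -1) → (-4, -13)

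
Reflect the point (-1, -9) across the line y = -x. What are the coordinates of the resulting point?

Reflection across line y = -x: (-1, -9) → (9, 1)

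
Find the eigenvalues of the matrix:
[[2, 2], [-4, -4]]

Characteristic equation: det(A - λI) = 0
λ² - (trace)λ + (det) = 0
trace = 2 + -4 = -2, det = (2)(-4) - (2)(-4) = 0
λ² - (-2)λ + (0) = 0
λ = (-2 ± √((-2)² - 4·(0))) / 2 = (-2 ± √4) / 2
Solving: λ = -2, 0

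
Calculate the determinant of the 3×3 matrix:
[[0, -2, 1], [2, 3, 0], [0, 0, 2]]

Expansion along first row:
det = 0·det([[3,0],[0,2]]) - -2·det([[2,0],[0,2]]) + 1·det([[2,3],[0,0]])
    = 0·(3·2 - 0·0) - -2·(2·2 - 0·0) + 1·(2·0 - 3·0)
    = 0·6 - -2·4 + 1·0
    = 0 + 8 + 0 = 8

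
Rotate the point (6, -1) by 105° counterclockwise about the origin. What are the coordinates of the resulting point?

Rotation matrix for 105°: [[cos 105°, -sin 105°], [sin 105°, cos 105°]] ≈ [[-0.258819, -0.965926], [0.965926, -0.258819]]
[[-0.258819, -0.965926], [0.965926, -0.258819]] × [6, -1]ᵀ ≈ [-0.5870, 6.0544]ᵀ
Result: (-0.5870, 6.0544)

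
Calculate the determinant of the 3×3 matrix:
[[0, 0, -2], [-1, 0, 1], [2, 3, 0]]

Expansion along first row:
det = 0·det([[0,1],[3,0]]) - 0·det([[-1,1],[2,0]]) + -2·det([[-1,0],[2,3]])
    = 0·(0·0 - 1·3) - 0·(-1·0 - 1·2) + -2·(-1·3 - 0·2)
    = 0·-3 - 0·-2 + -2·-3
    = 0 + 0 + 6 = 6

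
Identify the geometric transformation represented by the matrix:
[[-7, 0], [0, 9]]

This matrix represents: non-uniform scaling by sx = -7, sy = 9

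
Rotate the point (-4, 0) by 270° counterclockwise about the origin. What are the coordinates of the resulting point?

Rotation matrix for 270°: [[cos 270°, -sin 270°], [sin 270°, cos 270°]] = [[0, 1], [-1, 0]]
[[0, 1], [-1, 0]] × [-4, 0]ᵀ = [0, 4]ᵀ
Result: (0, 4)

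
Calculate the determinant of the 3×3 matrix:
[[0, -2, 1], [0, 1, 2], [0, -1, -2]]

Expansion along first row:
det = 0·det([[1,2],[-1,-2]]) - -2·det([[0,2],[0,-2]]) + 1·det([[0,1],[0,-1]])
    = 0·(1·-2 - 2·-1) - -2·(0·-2 - 2·0) + 1·(0·-1 - 1·0)
    = 0·0 - -2·0 + 1·0
    = 0 + 0 + 0 = 0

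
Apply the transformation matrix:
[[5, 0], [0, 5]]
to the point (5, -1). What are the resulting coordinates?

Matrix multiplication:
[[5, 0], [0, 5]] × [5, -1]ᵀ
= [(5)(5) + (0)(-1), (0)(5) + (5)(-1)]ᵀ
= [25, -5]ᵀ
Result: (25, -5)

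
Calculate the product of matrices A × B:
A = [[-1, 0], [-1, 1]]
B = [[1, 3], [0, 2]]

Matrix multiplication:
C[0][0] = -1×1 + 0×0 = -1
C[0][1] = -1×3 + 0×2 = -3
C[1][0] = -1×1 + 1×0 = -1
C[1][1] = -1×3 + 1×2 = -1
Result: [[-1, -3], [-1, -1]]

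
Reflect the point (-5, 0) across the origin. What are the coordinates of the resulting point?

Reflection across origin: (-5, 0) → (5, 0)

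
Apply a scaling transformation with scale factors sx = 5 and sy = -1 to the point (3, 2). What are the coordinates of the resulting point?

Scaling matrix:
[[5, 0], [0, -1]]
Result: (3 × 5, 2 × -1) = (15, -2)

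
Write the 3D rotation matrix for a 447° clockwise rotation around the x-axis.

Rotation matrix for clockwise 447° around x-axis:
A clockwise rotation by 447° is a counterclockwise rotation by -447°.
cos(-447°) = 0.0523, sin(-447°) = -0.9986
Result: [[1, 0, 0], [0, 0.0523, 0.9986], [0, -0.9986, 0.0523]]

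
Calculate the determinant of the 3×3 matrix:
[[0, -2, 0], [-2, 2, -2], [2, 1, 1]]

Expansion along first row:
det = 0·det([[2,-2],[1,1]]) - -2·det([[-2,-2],[2,1]]) + 0·det([[-2,2],[2,1]])
    = 0·(2·1 - -2·1) - -2·(-2·1 - -2·2) + 0·(-2·1 - 2·2)
    = 0·4 - -2·2 + 0·-6
    = 0 + 4 + 0 = 4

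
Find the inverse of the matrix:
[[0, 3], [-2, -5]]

For [[a,b],[c,d]], inverse = (1/det)·[[d,-b],[-c,a]]
det = (0)(-5) - (3)(-2) = 0 - -6 = 6
Inverse = (1/6)·[[-5, -3], [2, 0]]
= [[-5/6, -1/2], [1/3, 0]]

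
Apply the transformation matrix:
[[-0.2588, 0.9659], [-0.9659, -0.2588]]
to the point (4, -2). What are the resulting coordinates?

Matrix multiplication:
[[-0.2588, 0.9659], [-0.9659, -0.2588]] × [4, -2]ᵀ
= [(-0.2588)(4) + (0.9659)(-2), (-0.9659)(4) + (-0.2588)(-2)]ᵀ
= [-2.9670, -3.3460]ᵀ
Result: (-2.9670, -3.3460)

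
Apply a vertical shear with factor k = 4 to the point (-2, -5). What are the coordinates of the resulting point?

Shear matrix for vertical shear with factor k = 4:
[[1, 0], [4, 1]]
Result: (-2, -5) → (-2, -13)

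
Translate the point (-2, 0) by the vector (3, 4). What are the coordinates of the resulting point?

Translation by (3, 4) (homogeneous matrix [[1, 0, 3], [0, 1, 4], [0, 0, 1]]):
x' = -2 + 3 = 1
y' = 0 + 4 = 4
Result: (1, 4)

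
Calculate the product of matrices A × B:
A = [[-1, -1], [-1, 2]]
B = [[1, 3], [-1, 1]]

Matrix multiplication:
C[0][0] = -1×1 + -1×-1 = 0
C[0][1] = -1×3 + -1×1 = -4
C[1][0] = -1×1 + 2×-1 = -3
C[1][1] = -1×3 + 2×1 = -1
Result: [[0, -4], [-3, -1]]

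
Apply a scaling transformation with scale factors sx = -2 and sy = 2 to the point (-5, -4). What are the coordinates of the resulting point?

Scaling matrix:
[[-2, 0], [0, 2]]
Result: (-5 × -2, -4 × 2) = (10, -8)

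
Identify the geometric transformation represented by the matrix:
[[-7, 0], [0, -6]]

This matrix represents: non-uniform scaling by sx = -7, sy = -6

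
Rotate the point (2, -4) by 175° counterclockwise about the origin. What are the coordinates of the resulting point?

Rotation matrix for 175°: [[cos 175°, -sin 175°], [sin 175°, cos 175°]] ≈ [[-0.996195, -0.087156], [0.087156, -0.996195]]
[[-0.996195, -0.087156], [0.087156, -0.996195]] × [2, -4]ᵀ ≈ [-1.6438, 4.1591]ᵀ
Result: (-1.6438, 4.1591)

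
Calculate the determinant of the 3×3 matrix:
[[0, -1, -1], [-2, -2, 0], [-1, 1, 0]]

Expansion along first row:
det = 0·det([[-2,0],[1,0]]) - -1·det([[-2,0],[-1,0]]) + -1·det([[-2,-2],[-1,1]])
    = 0·(-2·0 - 0·1) - -1·(-2·0 - 0·-1) + -1·(-2·1 - -2·-1)
    = 0·0 - -1·0 + -1·-4
    = 0 + 0 + 4 = 4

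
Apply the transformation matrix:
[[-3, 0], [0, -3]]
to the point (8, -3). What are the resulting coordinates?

Matrix multiplication:
[[-3, 0], [0, -3]] × [8, -3]ᵀ
= [(-3)(8) + (0)(-3), (0)(8) + (-3)(-3)]ᵀ
= [-24, 9]ᵀ
Result: (-24, 9)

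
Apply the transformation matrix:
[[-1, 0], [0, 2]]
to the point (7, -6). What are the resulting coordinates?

Matrix multiplication:
[[-1, 0], [0, 2]] × [7, -6]ᵀ
= [(-1)(7) + (0)(-6), (0)(7) + (2)(-6)]ᵀ
= [-7, -12]ᵀ
Result: (-7, -12)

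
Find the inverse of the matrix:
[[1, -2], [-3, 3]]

For [[a,b],[c,d]], inverse = (1/det)·[[d,-b],[-c,a]]
det = (1)(3) - (-2)(-3) = 3 - 6 = -3
Inverse = (1/-3)·[[3, 2], [3, 1]]
= [[-1, -2/3], [-1, -1/3]]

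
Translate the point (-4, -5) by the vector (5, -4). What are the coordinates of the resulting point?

Translation by (5, -4) (homogeneous matrix [[1, 0, 5], [0, 1, -4], [0, 0, 1]]):
x' = -4 + 5 = 1
y' = -5 + -4 = -9
Result: (1, -9)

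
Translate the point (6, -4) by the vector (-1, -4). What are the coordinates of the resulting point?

Translation by (-1, -4) (homogeneous matrix [[1, 0, -1], [0, 1, -4], [0, 0, 1]]):
x' = 6 + -1 = 5
y' = -4 + -4 = -8
Result: (5, -8)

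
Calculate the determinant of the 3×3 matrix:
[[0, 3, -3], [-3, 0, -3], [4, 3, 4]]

Expansion along first row:
det = 0·det([[0,-3],[3,4]]) - 3·det([[-3,-3],[4,4]]) + -3·det([[-3,0],[4,3]])
    = 0·(0·4 - -3·3) - 3·(-3·4 - -3·4) + -3·(-3·3 - 0·4)
    = 0·9 - 3·0 + -3·-9
    = 0 + 0 + 27 = 27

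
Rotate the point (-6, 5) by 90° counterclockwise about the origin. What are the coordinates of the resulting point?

Rotation matrix for 90°: [[cos 90°, -sin 90°], [sin 90°, cos 90°]] = [[0, -1], [1, 0]]
[[0, -1], [1, 0]] × [-6, 5]ᵀ = [-5, -6]ᵀ
Result: (-5, -6)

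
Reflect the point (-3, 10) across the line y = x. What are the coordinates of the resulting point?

Reflection across line y = x: (-3, 10) → (10, -3)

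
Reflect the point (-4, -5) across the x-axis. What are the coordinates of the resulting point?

Reflection across x-axis: (-4, -5) → (-4, 5)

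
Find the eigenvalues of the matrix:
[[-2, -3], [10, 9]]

Characteristic equation: det(A - λI) = 0
λ² - (trace)λ + (det) = 0
trace = -2 + 9 = 7, det = (-2)(9) - (-3)(10) = 12
λ² - (7)λ + (12) = 0
λ = (7 ± √((7)² - 4·(12))) / 2 = (7 ± √1) / 2
Solving: λ = 3, 4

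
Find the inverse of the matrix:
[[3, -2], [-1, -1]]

For [[a,b],[c,d]], inverse = (1/det)·[[d,-b],[-c,a]]
det = (3)(-1) - (-2)(-1) = -3 - 2 = -5
Inverse = (1/-5)·[[-1, 2], [1, 3]]
= [[1/5, -2/5], [-1/5, -3/5]]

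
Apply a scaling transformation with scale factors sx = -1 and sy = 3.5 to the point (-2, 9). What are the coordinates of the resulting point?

Scaling matrix:
[[-1, 0], [0, 3.50]]
Result: (-2 × -1, 9 × 3.5) = (2, 31.5)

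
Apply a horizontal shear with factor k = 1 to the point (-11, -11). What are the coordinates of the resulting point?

Shear matrix for horizontal shear with factor k = 1:
[[1, 1], [0, 1]]
Result: (-11, -11) → (-22, -11)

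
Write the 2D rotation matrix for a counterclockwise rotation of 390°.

Rotation matrix formula: [[cos θ, -sin θ], [sin θ, cos θ]]
For θ = 390°:
cos(390°) = √3/2
sin(390°) = 1/2
Result: [[√3/2, -1/2], [1/2, √3/2]]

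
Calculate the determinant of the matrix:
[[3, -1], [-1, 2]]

For a 2×2 matrix [[a, b], [c, d]], det = ad - bc
det = (3)(2) - (-1)(-1) = 6 - 1 = 5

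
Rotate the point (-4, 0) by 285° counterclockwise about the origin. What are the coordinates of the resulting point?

Rotation matrix for 285°: [[cos 285°, -sin 285°], [sin 285°, cos 285°]] ≈ [[0.258819, 0.965926], [-0.965926, 0.258819]]
[[0.258819, 0.965926], [-0.965926, 0.258819]] × [-4, 0]ᵀ ≈ [-1.0353, 3.8637]ᵀ
Result: (-1.0353, 3.8637)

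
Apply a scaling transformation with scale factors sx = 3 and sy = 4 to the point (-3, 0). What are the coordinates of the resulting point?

Scaling matrix:
[[3, 0], [0, 4]]
Result: (-3 × 3, 0 × 4) = (-9, 0)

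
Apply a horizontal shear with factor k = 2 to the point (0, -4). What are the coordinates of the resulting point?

Shear matrix for horizontal shear with factor k = 2:
[[1, 2], [0, 1]]
Result: (0, -4) → (-8, -4)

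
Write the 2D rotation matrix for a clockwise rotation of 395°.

Rotation matrix formula: [[cos θ, -sin θ], [sin θ, cos θ]]
A clockwise rotation by 395° is equivalent to a counterclockwise rotation by -395°.
For θ = -395°:
cos(-395°) = 0.8192
sin(-395°) = -0.5736
Result: [[0.8192, 0.5736], [-0.5736, 0.8192]]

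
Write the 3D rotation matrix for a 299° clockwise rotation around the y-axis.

Rotation matrix for clockwise 299° around y-axis:
A clockwise rotation by 299° is a counterclockwise rotation by -299°.
cos(-299°) = 0.4848, sin(-299°) = 0.8746
Result: [[0.4848, 0, 0.8746], [0, 1, 0], [-0.8746, 0, 0.4848]]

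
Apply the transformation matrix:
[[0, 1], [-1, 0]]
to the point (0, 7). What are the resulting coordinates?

Matrix multiplication:
[[0, 1], [-1, 0]] × [0, 7]ᵀ
= [(0)(0) + (1)(7), (-1)(0) + (0)(7)]ᵀ
= [7, 0]ᵀ
Result: (7, 0)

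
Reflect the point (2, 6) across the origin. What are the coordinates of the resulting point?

Reflection across origin: (2, 6) → (-2, -6)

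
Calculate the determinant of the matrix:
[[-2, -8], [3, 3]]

For a 2×2 matrix [[a, b], [c, d]], det = ad - bc
det = (-2)(3) - (-8)(3) = -6 - -24 = 18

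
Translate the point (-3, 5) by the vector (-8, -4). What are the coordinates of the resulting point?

Translation by (-8, -4) (homogeneous matrix [[1, 0, -8], [0, 1, -4], [0, 0, 1]]):
x' = -3 + -8 = -11
y' = 5 + -4 = 1
Result: (-11, 1)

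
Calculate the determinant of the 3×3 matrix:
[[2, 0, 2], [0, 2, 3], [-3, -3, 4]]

Expansion along first row:
det = 2·det([[2,3],[-3,4]]) - 0·det([[0,3],[-3,4]]) + 2·det([[0,2],[-3,-3]])
    = 2·(2·4 - 3·-3) - 0·(0·4 - 3·-3) + 2·(0·-3 - 2·-3)
    = 2·17 - 0·9 + 2·6
    = 34 + 0 + 12 = 46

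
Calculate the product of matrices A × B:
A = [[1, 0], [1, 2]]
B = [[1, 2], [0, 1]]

Matrix multiplication:
C[0][0] = 1×1 + 0×0 = 1
C[0][1] = 1×2 + 0×1 = 2
C[1][0] = 1×1 + 2×0 = 1
C[1][1] = 1×2 + 2×1 = 4
Result: [[1, 2], [1, 4]]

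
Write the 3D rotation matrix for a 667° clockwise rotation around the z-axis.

Rotation matrix for clockwise 667° around z-axis:
A clockwise rotation by 667° is a counterclockwise rotation by -667°.
cos(-667°) = 0.6018, sin(-667°) = 0.7986
Result: [[0.6018, -0.7986, 0], [0.7986, 0.6018, 0], [0, 0, 1]]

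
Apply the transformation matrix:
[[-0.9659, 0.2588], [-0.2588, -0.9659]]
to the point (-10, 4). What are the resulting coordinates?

Matrix multiplication:
[[-0.9659, 0.2588], [-0.2588, -0.9659]] × [-10, 4]ᵀ
= [(-0.9659)(-10) + (0.2588)(4), (-0.2588)(-10) + (-0.9659)(4)]ᵀ
= [10.6942, -1.2756]ᵀ
Result: (10.6942, -1.2756)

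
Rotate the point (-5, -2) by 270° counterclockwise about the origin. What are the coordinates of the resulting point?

Rotation matrix for 270°: [[cos 270°, -sin 270°], [sin 270°, cos 270°]] = [[0, 1], [-1, 0]]
[[0, 1], [-1, 0]] × [-5, -2]ᵀ = [-2, 5]ᵀ
Result: (-2, 5)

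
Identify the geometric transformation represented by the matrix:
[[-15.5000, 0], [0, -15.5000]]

This matrix represents: uniform scaling by factor -15.5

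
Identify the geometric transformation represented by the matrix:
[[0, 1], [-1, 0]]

This matrix represents: rotation by 270° counterclockwise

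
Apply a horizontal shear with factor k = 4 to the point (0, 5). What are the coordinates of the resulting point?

Shear matrix for horizontal shear with factor k = 4:
[[1, 4], [0, 1]]
Result: (0, 5) → (20, 5)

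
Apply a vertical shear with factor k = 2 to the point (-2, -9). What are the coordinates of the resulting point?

Shear matrix for vertical shear with factor k = 2:
[[1, 0], [2, 1]]
Result: (-2, -9) → (-2, -13)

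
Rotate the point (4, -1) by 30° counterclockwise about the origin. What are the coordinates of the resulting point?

Rotation matrix for 30°: [[cos 30°, -sin 30°], [sin 30°, cos 30°]] ≈ [[0.866025, -0.500000], [0.500000, 0.866025]]
[[0.866025, -0.500000], [0.500000, 0.866025]] × [4, -1]ᵀ ≈ [3.9641, 1.1340]ᵀ
Result: (3.9641, 1.1340)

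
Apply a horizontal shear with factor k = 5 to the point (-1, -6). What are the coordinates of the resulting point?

Shear matrix for horizontal shear with factor k = 5:
[[1, 5], [0, 1]]
Result: (-1, -6) → (-31, -6)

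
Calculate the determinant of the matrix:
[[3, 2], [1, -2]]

For a 2×2 matrix [[a, b], [c, d]], det = ad - bc
det = (3)(-2) - (2)(1) = -6 - 2 = -8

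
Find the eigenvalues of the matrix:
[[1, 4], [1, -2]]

Characteristic equation: det(A - λI) = 0
λ² - (trace)λ + (det) = 0
trace = 1 + -2 = -1, det = (1)(-2) - (4)(1) = -6
λ² - (-1)λ + (-6) = 0
λ = (-1 ± √((-1)² - 4·(-6))) / 2 = (-1 ± √25) / 2
Solving: λ = -3, 2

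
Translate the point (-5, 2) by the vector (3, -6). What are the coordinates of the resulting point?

Translation by (3, -6) (homogeneous matrix [[1, 0, 3], [0, 1, -6], [0, 0, 1]]):
x' = -5 + 3 = -2
y' = 2 + -6 = -4
Result: (-2, -4)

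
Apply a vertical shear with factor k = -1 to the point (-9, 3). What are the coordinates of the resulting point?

Shear matrix for vertical shear with factor k = -1:
[[1, 0], [-1, 1]]
Result: (-9, 3) → (-9, 12)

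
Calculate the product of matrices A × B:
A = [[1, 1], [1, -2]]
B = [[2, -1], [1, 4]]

Matrix multiplication:
C[0][0] = 1×2 + 1×1 = 3
C[0][1] = 1×-1 + 1×4 = 3
C[1][0] = 1×2 + -2×1 = 0
C[1][1] = 1×-1 + -2×4 = -9
Result: [[3, 3], [0, -9]]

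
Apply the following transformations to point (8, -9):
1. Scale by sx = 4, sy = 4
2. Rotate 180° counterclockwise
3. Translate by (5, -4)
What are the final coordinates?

Step 1: Scale → (32, -36)
Step 2: Rotate 180° → (-32, 36)
Step 3: Translate → (-27, 32)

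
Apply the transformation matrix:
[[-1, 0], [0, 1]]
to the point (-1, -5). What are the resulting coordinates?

Matrix multiplication:
[[-1, 0], [0, 1]] × [-1, -5]ᵀ
= [(-1)(-1) + (0)(-5), (0)(-1) + (1)(-5)]ᵀ
= [1, -5]ᵀ
Result: (1, -5)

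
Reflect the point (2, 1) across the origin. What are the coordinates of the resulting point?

Reflection across origin: (2, 1) → (-2, -1)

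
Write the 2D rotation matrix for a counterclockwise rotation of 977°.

Rotation matrix formula: [[cos θ, -sin θ], [sin θ, cos θ]]
For θ = 977°:
cos(977°) = -0.2250
sin(977°) = -0.9744
Result: [[-0.2250, 0.9744], [-0.9744, -0.2250]]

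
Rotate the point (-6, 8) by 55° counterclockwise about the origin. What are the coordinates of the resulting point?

Rotation matrix for 55°: [[cos 55°, -sin 55°], [sin 55°, cos 55°]] ≈ [[0.573576, -0.819152], [0.819152, 0.573576]]
[[0.573576, -0.819152], [0.819152, 0.573576]] × [-6, 8]ᵀ ≈ [-9.9947, -0.3263]ᵀ
Result: (-9.9947, -0.3263)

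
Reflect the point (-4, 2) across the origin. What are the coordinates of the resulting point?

Reflection across origin: (-4, 2) → (4, -2)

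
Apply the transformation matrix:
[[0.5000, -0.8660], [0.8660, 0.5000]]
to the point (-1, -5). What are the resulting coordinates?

Matrix multiplication:
[[0.5000, -0.8660], [0.8660, 0.5000]] × [-1, -5]ᵀ
= [(0.5000)(-1) + (-0.8660)(-5), (0.8660)(-1) + (0.5000)(-5)]ᵀ
= [3.8300, -3.3660]ᵀ
Result: (3.8300, -3.3660)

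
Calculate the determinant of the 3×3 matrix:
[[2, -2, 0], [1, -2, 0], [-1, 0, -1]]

Expansion along first row:
det = 2·det([[-2,0],[0,-1]]) - -2·det([[1,0],[-1,-1]]) + 0·det([[1,-2],[-1,0]])
    = 2·(-2·-1 - 0·0) - -2·(1·-1 - 0·-1) + 0·(1·0 - -2·-1)
    = 2·2 - -2·-1 + 0·-2
    = 4 + -2 + 0 = 2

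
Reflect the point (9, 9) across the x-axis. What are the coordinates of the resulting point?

Reflection across x-axis: (9, 9) → (9, -9)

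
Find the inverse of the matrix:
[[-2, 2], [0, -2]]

For [[a,b],[c,d]], inverse = (1/det)·[[d,-b],[-c,a]]
det = (-2)(-2) - (2)(0) = 4 - 0 = 4
Inverse = (1/4)·[[-2, -2], [0, -2]]
= [[-1/2, -1/2], [0, -1/2]]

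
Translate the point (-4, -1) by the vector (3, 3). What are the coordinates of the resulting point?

Translation by (3, 3) (homogeneous matrix [[1, 0, 3], [0, 1, 3], [0, 0, 1]]):
x' = -4 + 3 = -1
y' = -1 + 3 = 2
Result: (-1, 2)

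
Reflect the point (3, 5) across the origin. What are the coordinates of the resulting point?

Reflection across origin: (3, 5) → (-3, -5)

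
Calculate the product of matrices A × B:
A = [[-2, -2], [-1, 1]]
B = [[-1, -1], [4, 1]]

Matrix multiplication:
C[0][0] = -2×-1 + -2×4 = -6
C[0][1] = -2×-1 + -2×1 = 0
C[1][0] = -1×-1 + 1×4 = 5
C[1][1] = -1×-1 + 1×1 = 2
Result: [[-6, 0], [5, 2]]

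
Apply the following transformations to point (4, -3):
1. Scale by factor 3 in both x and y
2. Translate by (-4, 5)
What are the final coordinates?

Step 1: Scale (4, -3) by 3 → (12, -9)
Step 2: Translate by (-4, 5) → (8, -4)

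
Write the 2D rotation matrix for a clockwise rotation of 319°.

Rotation matrix formula: [[cos θ, -sin θ], [sin θ, cos θ]]
A clockwise rotation by 319° is equivalent to a counterclockwise rotation by -319°.
For θ = -319°:
cos(-319°) = 0.7547
sin(-319°) = 0.6561
Result: [[0.7547, -0.6561], [0.6561, 0.7547]]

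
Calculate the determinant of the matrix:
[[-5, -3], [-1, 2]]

For a 2×2 matrix [[a, b], [c, d]], det = ad - bc
det = (-5)(2) - (-3)(-1) = -10 - 3 = -13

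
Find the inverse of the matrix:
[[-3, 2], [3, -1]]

For [[a,b],[c,d]], inverse = (1/det)·[[d,-b],[-c,a]]
det = (-3)(-1) - (2)(3) = 3 - 6 = -3
Inverse = (1/-3)·[[-1, -2], [-3, -3]]
= [[1/3, 2/3], [1, 1]]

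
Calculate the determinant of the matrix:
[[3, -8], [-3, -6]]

For a 2×2 matrix [[a, b], [c, d]], det = ad - bc
det = (3)(-6) - (-8)(-3) = -18 - 24 = -42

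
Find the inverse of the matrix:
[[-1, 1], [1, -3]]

For [[a,b],[c,d]], inverse = (1/det)·[[d,-b],[-c,a]]
det = (-1)(-3) - (1)(1) = 3 - 1 = 2
Inverse = (1/2)·[[-3, -1], [-1, -1]]
= [[-3/2, -1/2], [-1/2, -1/2]]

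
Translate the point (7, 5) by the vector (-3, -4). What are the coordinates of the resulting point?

Translation by (-3, -4) (homogeneous matrix [[1, 0, -3], [0, 1, -4], [0, 0, 1]]):
x' = 7 + -3 = 4
y' = 5 + -4 = 1
Result: (4, 1)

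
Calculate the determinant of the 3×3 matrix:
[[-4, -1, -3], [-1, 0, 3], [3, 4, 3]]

Expansion along first row:
det = -4·det([[0,3],[4,3]]) - -1·det([[-1,3],[3,3]]) + -3·det([[-1,0],[3,4]])
    = -4·(0·3 - 3·4) - -1·(-1·3 - 3·3) + -3·(-1·4 - 0·3)
    = -4·-12 - -1·-12 + -3·-4
    = 48 + -12 + 12 = 48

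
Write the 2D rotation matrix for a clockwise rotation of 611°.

Rotation matrix formula: [[cos θ, -sin θ], [sin θ, cos θ]]
A clockwise rotation by 611° is equivalent to a counterclockwise rotation by -611°.
For θ = -611°:
cos(-611°) = -0.3256
sin(-611°) = 0.9455
Result: [[-0.3256, -0.9455], [0.9455, -0.3256]]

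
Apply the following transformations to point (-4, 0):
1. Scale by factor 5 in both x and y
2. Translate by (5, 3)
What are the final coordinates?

Step 1: Scale (-4, 0) by 5 → (-20, 0)
Step 2: Translate by (5, 3) → (-15, 3)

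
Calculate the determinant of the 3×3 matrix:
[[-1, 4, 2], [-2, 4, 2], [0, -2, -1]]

Expansion along first row:
det = -1·det([[4,2],[-2,-1]]) - 4·det([[-2,2],[0,-1]]) + 2·det([[-2,4],[0,-2]])
    = -1·(4·-1 - 2·-2) - 4·(-2·-1 - 2·0) + 2·(-2·-2 - 4·0)
    = -1·0 - 4·2 + 2·4
    = 0 + -8 + 8 = 0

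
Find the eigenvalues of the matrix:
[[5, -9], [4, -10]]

Characteristic equation: det(A - λI) = 0
λ² - (trace)λ + (det) = 0
trace = 5 + -10 = -5, det = (5)(-10) - (-9)(4) = -14
λ² - (-5)λ + (-14) = 0
λ = (-5 ± √((-5)² - 4·(-14))) / 2 = (-5 ± √81) / 2
Solving: λ = -7, 2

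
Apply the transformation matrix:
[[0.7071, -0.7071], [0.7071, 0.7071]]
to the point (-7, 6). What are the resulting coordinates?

Matrix multiplication:
[[0.7071, -0.7071], [0.7071, 0.7071]] × [-7, 6]ᵀ
= [(0.7071)(-7) + (-0.7071)(6), (0.7071)(-7) + (0.7071)(6)]ᵀ
= [-9.1923, -0.7071]ᵀ
Result: (-9.1923, -0.7071)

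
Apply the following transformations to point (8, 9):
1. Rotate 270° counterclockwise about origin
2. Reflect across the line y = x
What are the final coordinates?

Step 1: Rotate 270° → (9, -8)
Step 2: Reflect across line y = x → (-8, 9)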